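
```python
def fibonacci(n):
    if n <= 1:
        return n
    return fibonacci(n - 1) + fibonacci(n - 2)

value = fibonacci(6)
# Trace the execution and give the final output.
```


fibonacci(6)
= fibonacci(5) + fibonacci(4)
= (fibonacci(4) + fibonacci(3)) + fibonacci(4)
Computing bottom-up: fibonacci(0)=0, fibonacci(1)=1, fibonacci(2)=1, fibonacci(3)=2, fibonacci(4)=3, fibonacci(5)=5, fibonacci(6)=8
= 8


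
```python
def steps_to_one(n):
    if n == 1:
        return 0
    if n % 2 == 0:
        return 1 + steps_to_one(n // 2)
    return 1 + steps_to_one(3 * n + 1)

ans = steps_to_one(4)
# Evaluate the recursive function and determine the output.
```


steps_to_one(4)
4 is even -> steps_to_one(2)
2 is even -> steps_to_one(1)
Reached 1 after 2 steps
= 2


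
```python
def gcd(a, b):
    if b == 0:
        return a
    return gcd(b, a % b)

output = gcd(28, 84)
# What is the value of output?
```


gcd(28, 84)
= gcd(84, 28 % 84) = gcd(84, 28)
= gcd(28, 84 % 28) = gcd(28, 0)
b == 0, return a = 28


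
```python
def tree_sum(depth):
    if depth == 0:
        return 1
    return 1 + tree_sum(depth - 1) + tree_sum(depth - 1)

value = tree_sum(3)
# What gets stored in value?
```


tree_sum(3)
= 1 + tree_sum(2) + tree_sum(2)
= 1 + 2 * tree_sum(2)
tree_sum(k) = 2^(k+1) - 1
tree_sum(0) = 1
tree_sum(1) = 3
tree_sum(2) = 7
tree_sum(3) = 15
tree_sum(3) = 2^4 - 1 = 15


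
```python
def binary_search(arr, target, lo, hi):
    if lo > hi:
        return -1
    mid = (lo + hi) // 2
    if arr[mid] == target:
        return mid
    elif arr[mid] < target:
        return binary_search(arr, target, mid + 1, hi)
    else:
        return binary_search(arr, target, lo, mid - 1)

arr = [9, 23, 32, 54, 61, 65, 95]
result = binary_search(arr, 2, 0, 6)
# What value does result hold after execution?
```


binary_search(arr, 2, 0, 6)
lo=0, hi=6, mid=3, arr[mid]=54
54 > 2, search left half
lo=0, hi=2, mid=1, arr[mid]=23
23 > 2, search left half
lo=0, hi=0, mid=0, arr[mid]=9
9 > 2, search left half
lo > hi, target not found, return -1
= -1


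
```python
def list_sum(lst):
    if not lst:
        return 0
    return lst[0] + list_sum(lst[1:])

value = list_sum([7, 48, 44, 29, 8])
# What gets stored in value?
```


list_sum([7, 48, 44, 29, 8])
= 7 + list_sum([48, 44, 29, 8])
= 7 + 48 + list_sum([44, 29, 8])
= 7 + 48 + 44 + list_sum([29, 8])
= 7 + 48 + 44 + 29 + list_sum([8])
= 7 + 48 + 44 + 29 + 8 + list_sum([])
= 7 + 48 + 44 + 29 + 8 + 0
= 136


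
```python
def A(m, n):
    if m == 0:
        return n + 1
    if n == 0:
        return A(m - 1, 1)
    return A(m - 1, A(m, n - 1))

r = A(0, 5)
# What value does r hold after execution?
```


A(0, 5)
m == 0: return 5 + 1 = 6
= 6


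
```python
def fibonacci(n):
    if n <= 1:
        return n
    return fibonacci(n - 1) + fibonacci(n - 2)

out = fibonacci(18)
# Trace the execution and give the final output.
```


fibonacci(18)
= fibonacci(17) + fibonacci(16)
= (fibonacci(16) + fibonacci(15)) + fibonacci(16)
Computing bottom-up: fibonacci(0)=0, fibonacci(1)=1, fibonacci(2)=1, fibonacci(3)=2, fibonacci(4)=3, fibonacci(5)=5, fibonacci(6)=8, fibonacci(7)=13, fibonacci(8)=21, fibonacci(9)=34, fibonacci(10)=55, fibonacci(11)=89, fibonacci(12)=144, fibonacci(13)=233, fibonacci(14)=377, fibonacci(15)=610, fibonacci(16)=987, fibonacci(17)=1597, fibonacci(18)=2584
= 2584


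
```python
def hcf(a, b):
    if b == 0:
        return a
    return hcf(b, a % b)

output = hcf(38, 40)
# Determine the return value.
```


hcf(38, 40)
= hcf(40, 38 % 40) = hcf(40, 38)
= hcf(38, 40 % 38) = hcf(38, 2)
= hcf(2, 38 % 2) = hcf(2, 0)
b == 0, return a = 2


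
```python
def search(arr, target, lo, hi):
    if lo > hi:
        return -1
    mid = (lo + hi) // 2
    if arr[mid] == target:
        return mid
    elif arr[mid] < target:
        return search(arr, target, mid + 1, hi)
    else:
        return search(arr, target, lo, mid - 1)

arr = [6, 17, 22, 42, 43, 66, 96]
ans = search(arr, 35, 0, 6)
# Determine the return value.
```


search(arr, 35, 0, 6)
lo=0, hi=6, mid=3, arr[mid]=42
42 > 35, search left half
lo=0, hi=2, mid=1, arr[mid]=17
17 < 35, search right half
lo=2, hi=2, mid=2, arr[mid]=22
22 < 35, search right half
lo > hi, target not found, return -1
= -1


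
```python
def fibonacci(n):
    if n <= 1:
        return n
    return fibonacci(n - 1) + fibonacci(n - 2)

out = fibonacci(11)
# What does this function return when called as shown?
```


fibonacci(11)
= fibonacci(10) + fibonacci(9)
= (fibonacci(9) + fibonacci(8)) + fibonacci(9)
Computing bottom-up: fibonacci(0)=0, fibonacci(1)=1, fibonacci(2)=1, fibonacci(3)=2, fibonacci(4)=3, fibonacci(5)=5, fibonacci(6)=8, fibonacci(7)=13, fibonacci(8)=21, fibonacci(9)=34, fibonacci(10)=55, fibonacci(11)=89
= 89


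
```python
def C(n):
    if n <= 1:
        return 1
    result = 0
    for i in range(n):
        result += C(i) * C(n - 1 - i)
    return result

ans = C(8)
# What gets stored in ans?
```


C(8)
= sum of C(i) * C(8-1-i) for i in 0..7
First compute sub-values bottom-up:
  C(0) = 1, C(1) = 1
  C(2) = 1*1 + 1*1 = 2
  C(3) = 1*2 + 1*1 + 2*1 = 5
  C(4) = 1*5 + 1*2 + 2*1 + 5*1 = 14
  C(5) = 1*14 + 1*5 + 2*2 + 5*1 + 14*1 = 42
  C(6) = 1*42 + 1*14 + 2*5 + 5*2 + 14*1 + 42*1 = 132
  C(7) = 1*132 + 1*42 + 2*14 + 5*5 + 14*2 + 42*1 + 132*1 = 429
Now C(8):
  C(0)*C(7) = 1*429 = 429
  C(1)*C(6) = 1*132 = 132
  C(2)*C(5) = 2*42 = 84
  C(3)*C(4) = 5*14 = 70
  C(4)*C(3) = 14*5 = 70
  C(5)*C(2) = 42*2 = 84
  C(6)*C(1) = 132*1 = 132
  C(7)*C(0) = 429*1 = 429
= 429 + 132 + 84 + 70 + 70 + 84 + 132 + 429
= 1430


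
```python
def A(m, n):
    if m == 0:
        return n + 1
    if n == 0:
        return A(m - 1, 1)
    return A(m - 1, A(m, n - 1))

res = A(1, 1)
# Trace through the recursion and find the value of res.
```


A(1, 1)
= A(0, A(1, 0))
First compute A(1, 0) = 2
= A(0, 2)
= 3


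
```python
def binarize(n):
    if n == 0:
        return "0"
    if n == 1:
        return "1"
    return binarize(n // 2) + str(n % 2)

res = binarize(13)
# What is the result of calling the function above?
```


binarize(13)
= binarize(6) + "1"
= binarize(3) + "0" + "1"
= binarize(1) + "1" + "0" + "1"
= "1" + "1" + "0" + "1"
= "1101"


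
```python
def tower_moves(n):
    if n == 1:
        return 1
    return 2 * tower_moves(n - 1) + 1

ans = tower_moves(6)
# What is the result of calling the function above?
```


tower_moves(6)
= 2 * tower_moves(5) + 1
= 2 * (2 * tower_moves(4) + 1) + 1
= 2 * (2 * (2 * tower_moves(3) + 1) + 1) + 1
= 2 * (2 * (2 * (2 * tower_moves(2) + 1) + 1) + 1) + 1
= 2 * (2 * (2 * (2 * (2 * tower_moves(1) + 1) + 1) + 1) + 1) + 1
Now compute bottom-up:
tower_moves(1) = 1
tower_moves(2) = 2 * 1 + 1 = 3
tower_moves(3) = 2 * 3 + 1 = 7
tower_moves(4) = 2 * 7 + 1 = 15
tower_moves(5) = 2 * 15 + 1 = 31
tower_moves(6) = 2 * 31 + 1 = 63
= 63


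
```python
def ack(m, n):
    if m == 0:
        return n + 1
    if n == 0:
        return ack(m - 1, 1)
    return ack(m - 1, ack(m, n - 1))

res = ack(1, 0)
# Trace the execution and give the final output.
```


ack(1, 0)
n == 0: return ack(0, 1)
= ack(0, 1) = 2
= 2


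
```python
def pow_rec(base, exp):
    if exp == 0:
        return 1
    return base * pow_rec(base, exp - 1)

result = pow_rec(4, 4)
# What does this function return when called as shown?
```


pow_rec(4, 4)
= 4 * pow_rec(4, 3)
= 4 * 4 * pow_rec(4, 2)
= 4 * 4 * 4 * pow_rec(4, 1)
= 4 * 4 * 4 * 4 * pow_rec(4, 0)
= 4 * 4 * 4 * 4 * 1
= 256


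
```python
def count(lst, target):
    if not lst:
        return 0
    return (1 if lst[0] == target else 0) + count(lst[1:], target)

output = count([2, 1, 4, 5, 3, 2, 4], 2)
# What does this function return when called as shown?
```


count([2, 1, 4, 5, 3, 2, 4], 2)
lst[0]=2 == 2: 1 + count([1, 4, 5, 3, 2, 4], 2)
lst[0]=1 != 2: 0 + count([4, 5, 3, 2, 4], 2)
lst[0]=4 != 2: 0 + count([5, 3, 2, 4], 2)
lst[0]=5 != 2: 0 + count([3, 2, 4], 2)
lst[0]=3 != 2: 0 + count([2, 4], 2)
lst[0]=2 == 2: 1 + count([4], 2)
lst[0]=4 != 2: 0 + count([], 2)
= 2


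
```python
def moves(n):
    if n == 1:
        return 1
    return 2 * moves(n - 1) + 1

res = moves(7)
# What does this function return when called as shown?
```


moves(7)
= 2 * moves(6) + 1
= 2 * (2 * moves(5) + 1) + 1
= 2 * (2 * (2 * moves(4) + 1) + 1) + 1
= 2 * (2 * (2 * (2 * moves(3) + 1) + 1) + 1) + 1
= 2 * (2 * (2 * (2 * (2 * moves(2) + 1) + 1) + 1) + 1) + 1
= 2 * (2 * (2 * (2 * (2 * (2 * moves(1) + 1) + 1) + 1) + 1) + 1) + 1
Now compute bottom-up:
moves(1) = 1
moves(2) = 2 * 1 + 1 = 3
moves(3) = 2 * 3 + 1 = 7
moves(4) = 2 * 7 + 1 = 15
moves(5) = 2 * 15 + 1 = 31
moves(6) = 2 * 31 + 1 = 63
moves(7) = 2 * 63 + 1 = 127
= 127


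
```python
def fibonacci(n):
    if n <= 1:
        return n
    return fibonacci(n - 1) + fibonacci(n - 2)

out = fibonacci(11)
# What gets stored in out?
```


fibonacci(11)
= fibonacci(10) + fibonacci(9)
= (fibonacci(9) + fibonacci(8)) + fibonacci(9)
Computing bottom-up: fibonacci(0)=0, fibonacci(1)=1, fibonacci(2)=1, fibonacci(3)=2, fibonacci(4)=3, fibonacci(5)=5, fibonacci(6)=8, fibonacci(7)=13, fibonacci(8)=21, fibonacci(9)=34, fibonacci(10)=55, fibonacci(11)=89
= 89


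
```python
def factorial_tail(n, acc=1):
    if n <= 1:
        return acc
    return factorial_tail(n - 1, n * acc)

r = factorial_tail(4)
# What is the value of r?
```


factorial_tail(4, 1)
= factorial_tail(3, 4 * 1) = factorial_tail(3, 4)
= factorial_tail(2, 3 * 4) = factorial_tail(2, 12)
= factorial_tail(1, 2 * 12) = factorial_tail(1, 24)
n <= 1, return acc = 24


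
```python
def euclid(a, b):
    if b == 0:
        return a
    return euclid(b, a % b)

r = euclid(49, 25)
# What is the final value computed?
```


euclid(49, 25)
= euclid(25, 49 % 25) = euclid(25, 24)
= euclid(24, 25 % 24) = euclid(24, 1)
= euclid(1, 24 % 1) = euclid(1, 0)
b == 0, return a = 1


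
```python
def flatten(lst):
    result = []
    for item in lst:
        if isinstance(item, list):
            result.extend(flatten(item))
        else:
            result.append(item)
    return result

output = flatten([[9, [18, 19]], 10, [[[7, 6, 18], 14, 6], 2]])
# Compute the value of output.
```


flatten([[9, [18, 19]], 10, [[[7, 6, 18], 14, 6], 2]])
Processing each element:
  [9, [18, 19]] is a list -> flatten recursively -> [9, 18, 19]
  10 is not a list -> append 10
  [[[7, 6, 18], 14, 6], 2] is a list -> flatten recursively -> [7, 6, 18, 14, 6, 2]
= [9, 18, 19, 10, 7, 6, 18, 14, 6, 2]


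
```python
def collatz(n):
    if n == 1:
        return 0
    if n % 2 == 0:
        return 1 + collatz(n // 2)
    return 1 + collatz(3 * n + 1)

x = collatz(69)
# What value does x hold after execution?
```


collatz(69)
69 is odd -> 3*69+1 = 208 -> collatz(208)
208 is even -> collatz(104)
104 is even -> collatz(52)
52 is even -> collatz(26)
26 is even -> collatz(13)
13 is odd -> 3*13+1 = 40 -> collatz(40)
40 is even -> collatz(20)
20 is even -> collatz(10)
10 is even -> collatz(5)
5 is odd -> 3*5+1 = 16 -> collatz(16)
16 is even -> collatz(8)
8 is even -> collatz(4)
4 is even -> collatz(2)
2 is even -> collatz(1)
Reached 1 after 14 steps
= 14


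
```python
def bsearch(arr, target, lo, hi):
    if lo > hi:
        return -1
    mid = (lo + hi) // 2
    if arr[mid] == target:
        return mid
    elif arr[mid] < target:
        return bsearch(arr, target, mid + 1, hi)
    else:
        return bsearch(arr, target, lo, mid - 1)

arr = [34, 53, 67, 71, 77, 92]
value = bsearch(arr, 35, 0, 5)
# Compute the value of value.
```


bsearch(arr, 35, 0, 5)
lo=0, hi=5, mid=2, arr[mid]=67
67 > 35, search left half
lo=0, hi=1, mid=0, arr[mid]=34
34 < 35, search right half
lo=1, hi=1, mid=1, arr[mid]=53
53 > 35, search left half
lo > hi, target not found, return -1
= -1


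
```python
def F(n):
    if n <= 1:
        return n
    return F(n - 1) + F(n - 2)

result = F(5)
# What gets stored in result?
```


F(5)
= F(4) + F(3)
= (F(3) + F(2)) + F(3)
Computing bottom-up: F(0)=0, F(1)=1, F(2)=1, F(3)=2, F(4)=3, F(5)=5
= 5


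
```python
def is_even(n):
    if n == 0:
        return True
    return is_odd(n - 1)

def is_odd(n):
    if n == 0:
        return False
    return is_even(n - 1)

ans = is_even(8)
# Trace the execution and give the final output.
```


is_even(8)
= is_odd(7)
= is_even(6)
= is_odd(5)
= is_even(4)
= is_odd(3)
= is_even(2)
= is_odd(1)
= is_even(0)
n == 0: return True
= True


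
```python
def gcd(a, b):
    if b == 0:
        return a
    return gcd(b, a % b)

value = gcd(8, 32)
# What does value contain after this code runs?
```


gcd(8, 32)
= gcd(32, 8 % 32) = gcd(32, 8)
= gcd(8, 32 % 8) = gcd(8, 0)
b == 0, return a = 8


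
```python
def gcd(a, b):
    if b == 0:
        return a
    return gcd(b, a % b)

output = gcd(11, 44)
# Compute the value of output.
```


gcd(11, 44)
= gcd(44, 11 % 44) = gcd(44, 11)
= gcd(11, 44 % 11) = gcd(11, 0)
b == 0, return a = 11


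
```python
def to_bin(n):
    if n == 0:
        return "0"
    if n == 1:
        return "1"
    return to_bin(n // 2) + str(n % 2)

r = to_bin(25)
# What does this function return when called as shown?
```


to_bin(25)
= to_bin(12) + "1"
= to_bin(6) + "0" + "1"
= to_bin(3) + "0" + "0" + "1"
= to_bin(1) + "1" + "0" + "0" + "1"
= "1" + "1" + "0" + "0" + "1"
= "11001"


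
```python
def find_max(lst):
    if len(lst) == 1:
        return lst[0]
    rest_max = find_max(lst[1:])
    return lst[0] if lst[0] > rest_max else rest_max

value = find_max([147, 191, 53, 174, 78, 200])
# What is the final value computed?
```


find_max([147, 191, 53, 174, 78, 200])
= compare 147 with find_max([191, 53, 174, 78, 200])
= compare 191 with find_max([53, 174, 78, 200])
= compare 53 with find_max([174, 78, 200])
= compare 174 with find_max([78, 200])
= compare 78 with find_max([200])
Base: find_max([200]) = 200
compare 78 with 200: max = 200
compare 174 with 200: max = 200
compare 53 with 200: max = 200
compare 191 with 200: max = 200
compare 147 with 200: max = 200
= 200


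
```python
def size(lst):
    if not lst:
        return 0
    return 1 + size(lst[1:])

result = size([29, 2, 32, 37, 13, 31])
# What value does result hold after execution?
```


size([29, 2, 32, 37, 13, 31])
= 1 + size([2, 32, 37, 13, 31])
= 1 + 1 + size([32, 37, 13, 31])
= 1 + 1 + 1 + size([37, 13, 31])
= 1 + 1 + 1 + 1 + size([13, 31])
= 1 + 1 + 1 + 1 + 1 + size([31])
= 1 + 1 + 1 + 1 + 1 + 1 + size([])
= 1 + 1 + 1 + 1 + 1 + 1 + 0
= 6


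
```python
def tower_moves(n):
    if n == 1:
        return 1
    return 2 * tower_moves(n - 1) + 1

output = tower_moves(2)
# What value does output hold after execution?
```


tower_moves(2)
= 2 * tower_moves(1) + 1
Now compute bottom-up:
tower_moves(1) = 1
tower_moves(2) = 2 * 1 + 1 = 3
= 3


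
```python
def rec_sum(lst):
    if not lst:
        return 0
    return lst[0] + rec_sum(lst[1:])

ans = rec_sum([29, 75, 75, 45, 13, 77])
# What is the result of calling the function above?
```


rec_sum([29, 75, 75, 45, 13, 77])
= 29 + rec_sum([75, 75, 45, 13, 77])
= 29 + 75 + rec_sum([75, 45, 13, 77])
= 29 + 75 + 75 + rec_sum([45, 13, 77])
= 29 + 75 + 75 + 45 + rec_sum([13, 77])
= 29 + 75 + 75 + 45 + 13 + rec_sum([77])
= 29 + 75 + 75 + 45 + 13 + 77 + rec_sum([])
= 29 + 75 + 75 + 45 + 13 + 77 + 0
= 314


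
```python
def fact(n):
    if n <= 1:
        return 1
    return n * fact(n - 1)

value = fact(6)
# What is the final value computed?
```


fact(6)
= 6 * fact(5)
= 6 * 5 * fact(4)
= 6 * 5 * 4 * fact(3)
= 6 * 5 * 4 * 3 * fact(2)
= 6 * 5 * 4 * 3 * 2 * fact(1)
= 6 * 5 * 4 * 3 * 2 * 1
= 720


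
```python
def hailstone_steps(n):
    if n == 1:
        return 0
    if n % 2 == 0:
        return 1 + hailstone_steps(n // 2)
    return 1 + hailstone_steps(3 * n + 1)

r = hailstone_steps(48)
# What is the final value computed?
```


hailstone_steps(48)
48 is even -> hailstone_steps(24)
24 is even -> hailstone_steps(12)
12 is even -> hailstone_steps(6)
6 is even -> hailstone_steps(3)
3 is odd -> 3*3+1 = 10 -> hailstone_steps(10)
10 is even -> hailstone_steps(5)
5 is odd -> 3*5+1 = 16 -> hailstone_steps(16)
16 is even -> hailstone_steps(8)
8 is even -> hailstone_steps(4)
4 is even -> hailstone_steps(2)
2 is even -> hailstone_steps(1)
Reached 1 after 11 steps
= 11


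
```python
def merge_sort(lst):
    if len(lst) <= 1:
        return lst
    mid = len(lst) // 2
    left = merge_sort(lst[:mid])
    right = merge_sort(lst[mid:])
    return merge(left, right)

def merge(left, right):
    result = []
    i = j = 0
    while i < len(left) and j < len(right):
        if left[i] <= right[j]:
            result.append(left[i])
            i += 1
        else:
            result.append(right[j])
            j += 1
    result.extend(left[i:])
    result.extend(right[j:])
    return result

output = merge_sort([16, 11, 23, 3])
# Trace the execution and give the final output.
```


merge_sort([16, 11, 23, 3])
Split into [16, 11] and [23, 3]
Left sorted: [11, 16]
Right sorted: [3, 23]
Merge [11, 16] and [3, 23]
= [3, 11, 16, 23]


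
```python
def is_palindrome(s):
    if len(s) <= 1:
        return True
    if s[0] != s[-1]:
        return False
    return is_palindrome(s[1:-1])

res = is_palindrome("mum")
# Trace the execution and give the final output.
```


is_palindrome("mum")
"mum": s[0]='m' == s[-1]='m' -> is_palindrome("u")
"u": len <= 1 -> True
= True


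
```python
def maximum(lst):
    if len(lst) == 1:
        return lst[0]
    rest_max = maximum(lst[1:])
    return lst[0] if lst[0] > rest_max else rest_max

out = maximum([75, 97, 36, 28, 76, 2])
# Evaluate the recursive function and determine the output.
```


maximum([75, 97, 36, 28, 76, 2])
= compare 75 with maximum([97, 36, 28, 76, 2])
= compare 97 with maximum([36, 28, 76, 2])
= compare 36 with maximum([28, 76, 2])
= compare 28 with maximum([76, 2])
= compare 76 with maximum([2])
Base: maximum([2]) = 2
compare 76 with 2: max = 76
compare 28 with 76: max = 76
compare 36 with 76: max = 76
compare 97 with 76: max = 97
compare 75 with 97: max = 97
= 97


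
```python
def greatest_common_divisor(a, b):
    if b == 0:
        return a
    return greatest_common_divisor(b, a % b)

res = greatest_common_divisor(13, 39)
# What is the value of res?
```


greatest_common_divisor(13, 39)
= greatest_common_divisor(39, 13 % 39) = greatest_common_divisor(39, 13)
= greatest_common_divisor(13, 39 % 13) = greatest_common_divisor(13, 0)
b == 0, return a = 13


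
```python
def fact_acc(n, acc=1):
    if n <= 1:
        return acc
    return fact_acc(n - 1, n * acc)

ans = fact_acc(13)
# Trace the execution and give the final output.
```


fact_acc(13, 1)
= fact_acc(12, 13 * 1) = fact_acc(12, 13)
= fact_acc(11, 12 * 13) = fact_acc(11, 156)
= fact_acc(10, 11 * 156) = fact_acc(10, 1716)
= fact_acc(9, 10 * 1716) = fact_acc(9, 17160)
= fact_acc(8, 9 * 17160) = fact_acc(8, 154440)
= fact_acc(7, 8 * 154440) = fact_acc(7, 1235520)
= fact_acc(6, 7 * 1235520) = fact_acc(6, 8648640)
= fact_acc(5, 6 * 8648640) = fact_acc(5, 51891840)
= fact_acc(4, 5 * 51891840) = fact_acc(4, 259459200)
= fact_acc(3, 4 * 259459200) = fact_acc(3, 1037836800)
= fact_acc(2, 3 * 1037836800) = fact_acc(2, 3113510400)
= fact_acc(1, 2 * 3113510400) = fact_acc(1, 6227020800)
n <= 1, return acc = 6227020800


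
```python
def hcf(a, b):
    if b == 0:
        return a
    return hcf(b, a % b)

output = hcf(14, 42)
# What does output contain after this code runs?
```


hcf(14, 42)
= hcf(42, 14 % 42) = hcf(42, 14)
= hcf(14, 42 % 14) = hcf(14, 0)
b == 0, return a = 14


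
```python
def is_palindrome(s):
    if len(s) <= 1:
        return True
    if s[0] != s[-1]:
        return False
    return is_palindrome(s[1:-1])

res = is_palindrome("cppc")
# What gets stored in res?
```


is_palindrome("cppc")
"cppc": s[0]='c' == s[-1]='c' -> is_palindrome("pp")
"pp": s[0]='p' == s[-1]='p' -> is_palindrome("")
"": len <= 1 -> True
= True


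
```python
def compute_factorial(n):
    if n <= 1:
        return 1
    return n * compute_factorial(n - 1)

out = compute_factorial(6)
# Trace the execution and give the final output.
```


compute_factorial(6)
= 6 * compute_factorial(5)
= 6 * 5 * compute_factorial(4)
= 6 * 5 * 4 * compute_factorial(3)
= 6 * 5 * 4 * 3 * compute_factorial(2)
= 6 * 5 * 4 * 3 * 2 * compute_factorial(1)
= 6 * 5 * 4 * 3 * 2 * 1
= 720


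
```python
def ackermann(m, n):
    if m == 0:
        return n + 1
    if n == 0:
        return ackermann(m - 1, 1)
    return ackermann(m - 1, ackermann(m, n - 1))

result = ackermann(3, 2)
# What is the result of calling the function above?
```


ackermann(3, 2)
= ackermann(2, ackermann(3, 1))
First compute ackermann(3, 1) = 13
= ackermann(2, 13)
= 29


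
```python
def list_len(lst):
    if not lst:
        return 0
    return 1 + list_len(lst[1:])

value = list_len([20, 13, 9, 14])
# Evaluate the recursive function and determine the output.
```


list_len([20, 13, 9, 14])
= 1 + list_len([13, 9, 14])
= 1 + 1 + list_len([9, 14])
= 1 + 1 + 1 + list_len([14])
= 1 + 1 + 1 + 1 + list_len([])
= 1 + 1 + 1 + 1 + 0
= 4


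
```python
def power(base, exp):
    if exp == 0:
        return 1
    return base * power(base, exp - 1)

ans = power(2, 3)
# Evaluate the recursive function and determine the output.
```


power(2, 3)
= 2 * power(2, 2)
= 2 * 2 * power(2, 1)
= 2 * 2 * 2 * power(2, 0)
= 2 * 2 * 2 * 1
= 8


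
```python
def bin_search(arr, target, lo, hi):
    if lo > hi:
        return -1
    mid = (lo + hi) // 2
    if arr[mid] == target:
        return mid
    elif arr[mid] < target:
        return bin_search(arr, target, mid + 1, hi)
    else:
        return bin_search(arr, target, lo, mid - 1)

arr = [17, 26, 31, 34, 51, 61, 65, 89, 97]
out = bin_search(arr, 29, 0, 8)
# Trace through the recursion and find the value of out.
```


bin_search(arr, 29, 0, 8)
lo=0, hi=8, mid=4, arr[mid]=51
51 > 29, search left half
lo=0, hi=3, mid=1, arr[mid]=26
26 < 29, search right half
lo=2, hi=3, mid=2, arr[mid]=31
31 > 29, search left half
lo > hi, target not found, return -1
= -1


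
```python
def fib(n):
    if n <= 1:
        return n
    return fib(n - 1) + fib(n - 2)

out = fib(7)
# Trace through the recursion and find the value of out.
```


fib(7)
= fib(6) + fib(5)
= (fib(5) + fib(4)) + fib(5)
Computing bottom-up: fib(0)=0, fib(1)=1, fib(2)=1, fib(3)=2, fib(4)=3, fib(5)=5, fib(6)=8, fib(7)=13
= 13


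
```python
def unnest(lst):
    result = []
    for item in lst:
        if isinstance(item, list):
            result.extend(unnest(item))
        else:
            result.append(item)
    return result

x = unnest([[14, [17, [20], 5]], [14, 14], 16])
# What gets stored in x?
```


unnest([[14, [17, [20], 5]], [14, 14], 16])
Processing each element:
  [14, [17, [20], 5]] is a list -> unnest recursively -> [14, 17, 20, 5]
  [14, 14] is a list -> unnest recursively -> [14, 14]
  16 is not a list -> append 16
= [14, 17, 20, 5, 14, 14, 16]


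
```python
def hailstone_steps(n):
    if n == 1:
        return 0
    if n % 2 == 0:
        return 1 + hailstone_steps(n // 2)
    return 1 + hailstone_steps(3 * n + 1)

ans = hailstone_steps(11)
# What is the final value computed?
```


hailstone_steps(11)
11 is odd -> 3*11+1 = 34 -> hailstone_steps(34)
34 is even -> hailstone_steps(17)
17 is odd -> 3*17+1 = 52 -> hailstone_steps(52)
52 is even -> hailstone_steps(26)
26 is even -> hailstone_steps(13)
13 is odd -> 3*13+1 = 40 -> hailstone_steps(40)
40 is even -> hailstone_steps(20)
20 is even -> hailstone_steps(10)
10 is even -> hailstone_steps(5)
5 is odd -> 3*5+1 = 16 -> hailstone_steps(16)
16 is even -> hailstone_steps(8)
8 is even -> hailstone_steps(4)
4 is even -> hailstone_steps(2)
2 is even -> hailstone_steps(1)
Reached 1 after 14 steps
= 14


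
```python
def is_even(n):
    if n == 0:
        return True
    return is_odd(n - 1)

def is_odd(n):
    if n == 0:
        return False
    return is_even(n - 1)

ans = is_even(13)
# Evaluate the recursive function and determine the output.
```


is_even(13)
= is_odd(12)
= is_even(11)
= is_odd(10)
= is_even(9)
= is_odd(8)
= is_even(7)
= is_odd(6)
= is_even(5)
= is_odd(4)
= is_even(3)
= is_odd(2)
= is_even(1)
= is_odd(0)
n == 0: return False
= False


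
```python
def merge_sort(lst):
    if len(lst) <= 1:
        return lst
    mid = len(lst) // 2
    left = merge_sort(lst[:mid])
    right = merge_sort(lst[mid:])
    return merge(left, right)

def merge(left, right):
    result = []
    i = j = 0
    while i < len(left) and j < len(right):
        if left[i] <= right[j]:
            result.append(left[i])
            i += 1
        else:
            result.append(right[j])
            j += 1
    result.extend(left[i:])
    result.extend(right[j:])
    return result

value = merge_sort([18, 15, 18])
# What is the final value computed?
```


merge_sort([18, 15, 18])
Split into [18] and [15, 18]
Left sorted: [18]
Right sorted: [15, 18]
Merge [18] and [15, 18]
= [15, 18, 18]


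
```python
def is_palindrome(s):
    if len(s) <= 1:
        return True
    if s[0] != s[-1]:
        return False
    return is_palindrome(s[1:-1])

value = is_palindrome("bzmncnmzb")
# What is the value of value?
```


is_palindrome("bzmncnmzb")
"bzmncnmzb": s[0]='b' == s[-1]='b' -> is_palindrome("zmncnmz")
"zmncnmz": s[0]='z' == s[-1]='z' -> is_palindrome("mncnm")
"mncnm": s[0]='m' == s[-1]='m' -> is_palindrome("ncn")
"ncn": s[0]='n' == s[-1]='n' -> is_palindrome("c")
"c": len <= 1 -> True
= True


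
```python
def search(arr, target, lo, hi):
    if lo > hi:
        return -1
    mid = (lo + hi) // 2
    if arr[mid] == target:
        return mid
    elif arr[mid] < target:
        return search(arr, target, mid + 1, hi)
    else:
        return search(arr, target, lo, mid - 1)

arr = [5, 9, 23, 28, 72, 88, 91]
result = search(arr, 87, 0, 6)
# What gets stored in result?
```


search(arr, 87, 0, 6)
lo=0, hi=6, mid=3, arr[mid]=28
28 < 87, search right half
lo=4, hi=6, mid=5, arr[mid]=88
88 > 87, search left half
lo=4, hi=4, mid=4, arr[mid]=72
72 < 87, search right half
lo > hi, target not found, return -1
= -1


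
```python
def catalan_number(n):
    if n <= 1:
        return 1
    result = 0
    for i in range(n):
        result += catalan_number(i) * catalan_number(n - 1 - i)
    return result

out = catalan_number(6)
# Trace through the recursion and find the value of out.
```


catalan_number(6)
= sum of catalan_number(i) * catalan_number(6-1-i) for i in 0..5
First compute sub-values bottom-up:
  catalan_number(0) = 1, catalan_number(1) = 1
  catalan_number(2) = 1*1 + 1*1 = 2
  catalan_number(3) = 1*2 + 1*1 + 2*1 = 5
  catalan_number(4) = 1*5 + 1*2 + 2*1 + 5*1 = 14
  catalan_number(5) = 1*14 + 1*5 + 2*2 + 5*1 + 14*1 = 42
Now catalan_number(6):
  catalan_number(0)*catalan_number(5) = 1*42 = 42
  catalan_number(1)*catalan_number(4) = 1*14 = 14
  catalan_number(2)*catalan_number(3) = 2*5 = 10
  catalan_number(3)*catalan_number(2) = 5*2 = 10
  catalan_number(4)*catalan_number(1) = 14*1 = 14
  catalan_number(5)*catalan_number(0) = 42*1 = 42
= 42 + 14 + 10 + 10 + 14 + 42
= 132


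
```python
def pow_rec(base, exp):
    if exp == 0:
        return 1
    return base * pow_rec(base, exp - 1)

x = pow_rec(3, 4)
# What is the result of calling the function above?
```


pow_rec(3, 4)
= 3 * pow_rec(3, 3)
= 3 * 3 * pow_rec(3, 2)
= 3 * 3 * 3 * pow_rec(3, 1)
= 3 * 3 * 3 * 3 * pow_rec(3, 0)
= 3 * 3 * 3 * 3 * 1
= 81


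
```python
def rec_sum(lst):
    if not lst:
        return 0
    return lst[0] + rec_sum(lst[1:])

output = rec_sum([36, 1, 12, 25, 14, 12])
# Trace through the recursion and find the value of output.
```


rec_sum([36, 1, 12, 25, 14, 12])
= 36 + rec_sum([1, 12, 25, 14, 12])
= 36 + 1 + rec_sum([12, 25, 14, 12])
= 36 + 1 + 12 + rec_sum([25, 14, 12])
= 36 + 1 + 12 + 25 + rec_sum([14, 12])
= 36 + 1 + 12 + 25 + 14 + rec_sum([12])
= 36 + 1 + 12 + 25 + 14 + 12 + rec_sum([])
= 36 + 1 + 12 + 25 + 14 + 12 + 0
= 100


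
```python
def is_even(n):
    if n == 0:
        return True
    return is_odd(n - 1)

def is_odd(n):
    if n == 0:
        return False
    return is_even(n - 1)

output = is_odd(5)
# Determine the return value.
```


is_odd(5)
= is_even(4)
= is_odd(3)
= is_even(2)
= is_odd(1)
= is_even(0)
n == 0: return True
= True


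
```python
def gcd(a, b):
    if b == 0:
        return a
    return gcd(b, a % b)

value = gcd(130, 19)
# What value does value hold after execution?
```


gcd(130, 19)
= gcd(19, 130 % 19) = gcd(19, 16)
= gcd(16, 19 % 16) = gcd(16, 3)
= gcd(3, 16 % 3) = gcd(3, 1)
= gcd(1, 3 % 1) = gcd(1, 0)
b == 0, return a = 1


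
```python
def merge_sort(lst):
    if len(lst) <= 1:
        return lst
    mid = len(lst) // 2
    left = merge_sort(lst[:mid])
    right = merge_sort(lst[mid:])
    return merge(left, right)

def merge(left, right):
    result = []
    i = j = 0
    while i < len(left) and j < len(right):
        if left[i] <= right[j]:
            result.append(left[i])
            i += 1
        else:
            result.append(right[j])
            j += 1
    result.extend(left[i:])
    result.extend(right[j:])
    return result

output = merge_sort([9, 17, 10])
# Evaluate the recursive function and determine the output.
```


merge_sort([9, 17, 10])
Split into [9] and [17, 10]
Left sorted: [9]
Right sorted: [10, 17]
Merge [9] and [10, 17]
= [9, 10, 17]


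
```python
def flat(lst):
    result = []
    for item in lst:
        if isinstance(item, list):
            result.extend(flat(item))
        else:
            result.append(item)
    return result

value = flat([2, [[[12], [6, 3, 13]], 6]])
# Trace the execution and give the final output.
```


flat([2, [[[12], [6, 3, 13]], 6]])
Processing each element:
  2 is not a list -> append 2
  [[[12], [6, 3, 13]], 6] is a list -> flat recursively -> [12, 6, 3, 13, 6]
= [2, 12, 6, 3, 13, 6]


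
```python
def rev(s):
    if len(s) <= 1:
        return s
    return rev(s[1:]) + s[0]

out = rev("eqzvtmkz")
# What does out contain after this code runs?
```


rev("eqzvtmkz")
= rev("qzvtmkz") + "e"
= rev("zvtmkz") + "q" + "e"
= rev("vtmkz") + "z" + "q" + "e"
= rev("tmkz") + "v" + "z" + "q" + "e"
= rev("mkz") + "t" + "v" + "z" + "q" + "e"
= rev("kz") + "m" + "t" + "v" + "z" + "q" + "e"
= rev("z") + "k" + "m" + "t" + "v" + "z" + "q" + "e"
= "z" + "k" + "m" + "t" + "v" + "z" + "q" + "e"
= "zkmtvzqe"


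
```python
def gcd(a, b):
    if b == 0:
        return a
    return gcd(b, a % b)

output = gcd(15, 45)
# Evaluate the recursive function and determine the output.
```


gcd(15, 45)
= gcd(45, 15 % 45) = gcd(45, 15)
= gcd(15, 45 % 15) = gcd(15, 0)
b == 0, return a = 15


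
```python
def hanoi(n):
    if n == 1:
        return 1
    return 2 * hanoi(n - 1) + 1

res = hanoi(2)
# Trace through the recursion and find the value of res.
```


hanoi(2)
= 2 * hanoi(1) + 1
Now compute bottom-up:
hanoi(1) = 1
hanoi(2) = 2 * 1 + 1 = 3
= 3


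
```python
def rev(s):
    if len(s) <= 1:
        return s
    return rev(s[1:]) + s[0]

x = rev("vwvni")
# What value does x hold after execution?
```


rev("vwvni")
= rev("wvni") + "v"
= rev("vni") + "w" + "v"
= rev("ni") + "v" + "w" + "v"
= rev("i") + "n" + "v" + "w" + "v"
= "i" + "n" + "v" + "w" + "v"
= "invwv"


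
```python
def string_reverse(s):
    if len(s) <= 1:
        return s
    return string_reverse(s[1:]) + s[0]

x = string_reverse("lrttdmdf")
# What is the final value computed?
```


string_reverse("lrttdmdf")
= string_reverse("rttdmdf") + "l"
= string_reverse("ttdmdf") + "r" + "l"
= string_reverse("tdmdf") + "t" + "r" + "l"
= string_reverse("dmdf") + "t" + "t" + "r" + "l"
= string_reverse("mdf") + "d" + "t" + "t" + "r" + "l"
= string_reverse("df") + "m" + "d" + "t" + "t" + "r" + "l"
= string_reverse("f") + "d" + "m" + "d" + "t" + "t" + "r" + "l"
= "f" + "d" + "m" + "d" + "t" + "t" + "r" + "l"
= "fdmdttrl"


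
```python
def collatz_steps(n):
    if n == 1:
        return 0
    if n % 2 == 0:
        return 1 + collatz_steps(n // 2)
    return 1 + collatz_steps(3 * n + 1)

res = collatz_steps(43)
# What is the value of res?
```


collatz_steps(43)
43 is odd -> 3*43+1 = 130 -> collatz_steps(130)
130 is even -> collatz_steps(65)
65 is odd -> 3*65+1 = 196 -> collatz_steps(196)
196 is even -> collatz_steps(98)
98 is even -> collatz_steps(49)
49 is odd -> 3*49+1 = 148 -> collatz_steps(148)
148 is even -> collatz_steps(74)
74 is even -> collatz_steps(37)
37 is odd -> 3*37+1 = 112 -> collatz_steps(112)
112 is even -> collatz_steps(56)
56 is even -> collatz_steps(28)
28 is even -> collatz_steps(14)
14 is even -> collatz_steps(7)
7 is odd -> 3*7+1 = 22 -> collatz_steps(22)
22 is even -> collatz_steps(11)
11 is odd -> 3*11+1 = 34 -> collatz_steps(34)
34 is even -> collatz_steps(17)
17 is odd -> 3*17+1 = 52 -> collatz_steps(52)
52 is even -> collatz_steps(26)
26 is even -> collatz_steps(13)
13 is odd -> 3*13+1 = 40 -> collatz_steps(40)
40 is even -> collatz_steps(20)
20 is even -> collatz_steps(10)
10 is even -> collatz_steps(5)
5 is odd -> 3*5+1 = 16 -> collatz_steps(16)
16 is even -> collatz_steps(8)
8 is even -> collatz_steps(4)
4 is even -> collatz_steps(2)
2 is even -> collatz_steps(1)
Reached 1 after 29 steps
= 29


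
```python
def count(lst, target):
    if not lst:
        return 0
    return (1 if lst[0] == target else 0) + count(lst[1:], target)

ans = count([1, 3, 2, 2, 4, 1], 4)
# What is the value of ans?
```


count([1, 3, 2, 2, 4, 1], 4)
lst[0]=1 != 4: 0 + count([3, 2, 2, 4, 1], 4)
lst[0]=3 != 4: 0 + count([2, 2, 4, 1], 4)
lst[0]=2 != 4: 0 + count([2, 4, 1], 4)
lst[0]=2 != 4: 0 + count([4, 1], 4)
lst[0]=4 == 4: 1 + count([1], 4)
lst[0]=1 != 4: 0 + count([], 4)
= 1


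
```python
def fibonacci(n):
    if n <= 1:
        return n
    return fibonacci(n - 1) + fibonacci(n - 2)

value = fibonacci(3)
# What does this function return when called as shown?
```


fibonacci(3)
= fibonacci(2) + fibonacci(1)
Computing bottom-up: fibonacci(0)=0, fibonacci(1)=1, fibonacci(2)=1, fibonacci(3)=2
= 2


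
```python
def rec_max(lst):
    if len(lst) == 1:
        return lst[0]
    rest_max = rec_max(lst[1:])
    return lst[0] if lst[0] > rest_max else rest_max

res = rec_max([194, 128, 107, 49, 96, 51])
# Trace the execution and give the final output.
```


rec_max([194, 128, 107, 49, 96, 51])
= compare 194 with rec_max([128, 107, 49, 96, 51])
= compare 128 with rec_max([107, 49, 96, 51])
= compare 107 with rec_max([49, 96, 51])
= compare 49 with rec_max([96, 51])
= compare 96 with rec_max([51])
Base: rec_max([51]) = 51
compare 96 with 51: max = 96
compare 49 with 96: max = 96
compare 107 with 96: max = 107
compare 128 with 107: max = 128
compare 194 with 128: max = 194
= 194


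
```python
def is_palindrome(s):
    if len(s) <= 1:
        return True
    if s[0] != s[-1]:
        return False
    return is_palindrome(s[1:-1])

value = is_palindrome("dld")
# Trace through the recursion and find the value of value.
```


is_palindrome("dld")
"dld": s[0]='d' == s[-1]='d' -> is_palindrome("l")
"l": len <= 1 -> True
= True


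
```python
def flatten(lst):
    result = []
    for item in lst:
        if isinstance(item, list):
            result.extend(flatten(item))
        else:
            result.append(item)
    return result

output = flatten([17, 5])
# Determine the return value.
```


flatten([17, 5])
Processing each element:
  17 is not a list -> append 17
  5 is not a list -> append 5
= [17, 5]


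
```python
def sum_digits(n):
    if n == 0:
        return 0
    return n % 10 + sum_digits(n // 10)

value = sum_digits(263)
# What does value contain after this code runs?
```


sum_digits(263)
= 3 + sum_digits(26)
= 3 + 6 + sum_digits(2)
= 3 + 6 + 2 + sum_digits(0)
= 3 + 6 + 2 + 0
= 11


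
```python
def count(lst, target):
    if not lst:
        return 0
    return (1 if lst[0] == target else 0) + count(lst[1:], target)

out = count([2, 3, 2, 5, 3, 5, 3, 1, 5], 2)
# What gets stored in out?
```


count([2, 3, 2, 5, 3, 5, 3, 1, 5], 2)
lst[0]=2 == 2: 1 + count([3, 2, 5, 3, 5, 3, 1, 5], 2)
lst[0]=3 != 2: 0 + count([2, 5, 3, 5, 3, 1, 5], 2)
lst[0]=2 == 2: 1 + count([5, 3, 5, 3, 1, 5], 2)
lst[0]=5 != 2: 0 + count([3, 5, 3, 1, 5], 2)
lst[0]=3 != 2: 0 + count([5, 3, 1, 5], 2)
lst[0]=5 != 2: 0 + count([3, 1, 5], 2)
lst[0]=3 != 2: 0 + count([1, 5], 2)
lst[0]=1 != 2: 0 + count([5], 2)
lst[0]=5 != 2: 0 + count([], 2)
= 2


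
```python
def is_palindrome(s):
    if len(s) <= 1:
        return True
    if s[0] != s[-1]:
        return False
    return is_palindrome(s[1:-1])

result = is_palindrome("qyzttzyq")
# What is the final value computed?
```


is_palindrome("qyzttzyq")
"qyzttzyq": s[0]='q' == s[-1]='q' -> is_palindrome("yzttzy")
"yzttzy": s[0]='y' == s[-1]='y' -> is_palindrome("zttz")
"zttz": s[0]='z' == s[-1]='z' -> is_palindrome("tt")
"tt": s[0]='t' == s[-1]='t' -> is_palindrome("")
"": len <= 1 -> True
= True


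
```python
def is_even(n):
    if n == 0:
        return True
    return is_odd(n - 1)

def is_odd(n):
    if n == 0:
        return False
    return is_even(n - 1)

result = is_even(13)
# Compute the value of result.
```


is_even(13)
= is_odd(12)
= is_even(11)
= is_odd(10)
= is_even(9)
= is_odd(8)
= is_even(7)
= is_odd(6)
= is_even(5)
= is_odd(4)
= is_even(3)
= is_odd(2)
= is_even(1)
= is_odd(0)
n == 0: return False
= False


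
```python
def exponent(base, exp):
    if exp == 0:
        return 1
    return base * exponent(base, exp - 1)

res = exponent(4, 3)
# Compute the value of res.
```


exponent(4, 3)
= 4 * exponent(4, 2)
= 4 * 4 * exponent(4, 1)
= 4 * 4 * 4 * exponent(4, 0)
= 4 * 4 * 4 * 1
= 64


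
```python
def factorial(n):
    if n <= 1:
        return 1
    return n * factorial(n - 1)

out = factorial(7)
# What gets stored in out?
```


factorial(7)
= 7 * factorial(6)
= 7 * 6 * factorial(5)
= 7 * 6 * 5 * factorial(4)
= 7 * 6 * 5 * 4 * factorial(3)
= 7 * 6 * 5 * 4 * 3 * factorial(2)
= 7 * 6 * 5 * 4 * 3 * 2 * factorial(1)
= 7 * 6 * 5 * 4 * 3 * 2 * 1
= 5040


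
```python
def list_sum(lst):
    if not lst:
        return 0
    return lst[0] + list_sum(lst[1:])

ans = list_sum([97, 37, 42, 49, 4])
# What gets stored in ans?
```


list_sum([97, 37, 42, 49, 4])
= 97 + list_sum([37, 42, 49, 4])
= 97 + 37 + list_sum([42, 49, 4])
= 97 + 37 + 42 + list_sum([49, 4])
= 97 + 37 + 42 + 49 + list_sum([4])
= 97 + 37 + 42 + 49 + 4 + list_sum([])
= 97 + 37 + 42 + 49 + 4 + 0
= 229


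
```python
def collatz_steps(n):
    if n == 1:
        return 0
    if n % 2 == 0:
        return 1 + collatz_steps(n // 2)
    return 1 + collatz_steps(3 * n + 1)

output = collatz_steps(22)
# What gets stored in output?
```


collatz_steps(22)
22 is even -> collatz_steps(11)
11 is odd -> 3*11+1 = 34 -> collatz_steps(34)
34 is even -> collatz_steps(17)
17 is odd -> 3*17+1 = 52 -> collatz_steps(52)
52 is even -> collatz_steps(26)
26 is even -> collatz_steps(13)
13 is odd -> 3*13+1 = 40 -> collatz_steps(40)
40 is even -> collatz_steps(20)
20 is even -> collatz_steps(10)
10 is even -> collatz_steps(5)
5 is odd -> 3*5+1 = 16 -> collatz_steps(16)
16 is even -> collatz_steps(8)
8 is even -> collatz_steps(4)
4 is even -> collatz_steps(2)
2 is even -> collatz_steps(1)
Reached 1 after 15 steps
= 15


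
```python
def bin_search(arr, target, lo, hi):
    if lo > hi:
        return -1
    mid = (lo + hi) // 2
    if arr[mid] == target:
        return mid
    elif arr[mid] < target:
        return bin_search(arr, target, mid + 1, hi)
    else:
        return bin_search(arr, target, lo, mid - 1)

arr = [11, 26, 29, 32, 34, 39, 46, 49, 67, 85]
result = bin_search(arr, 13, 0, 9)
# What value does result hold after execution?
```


bin_search(arr, 13, 0, 9)
lo=0, hi=9, mid=4, arr[mid]=34
34 > 13, search left half
lo=0, hi=3, mid=1, arr[mid]=26
26 > 13, search left half
lo=0, hi=0, mid=0, arr[mid]=11
11 < 13, search right half
lo > hi, target not found, return -1
= -1


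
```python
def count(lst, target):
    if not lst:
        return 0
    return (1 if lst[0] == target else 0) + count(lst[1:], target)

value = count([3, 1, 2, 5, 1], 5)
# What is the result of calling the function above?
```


count([3, 1, 2, 5, 1], 5)
lst[0]=3 != 5: 0 + count([1, 2, 5, 1], 5)
lst[0]=1 != 5: 0 + count([2, 5, 1], 5)
lst[0]=2 != 5: 0 + count([5, 1], 5)
lst[0]=5 == 5: 1 + count([1], 5)
lst[0]=1 != 5: 0 + count([], 5)
= 1
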